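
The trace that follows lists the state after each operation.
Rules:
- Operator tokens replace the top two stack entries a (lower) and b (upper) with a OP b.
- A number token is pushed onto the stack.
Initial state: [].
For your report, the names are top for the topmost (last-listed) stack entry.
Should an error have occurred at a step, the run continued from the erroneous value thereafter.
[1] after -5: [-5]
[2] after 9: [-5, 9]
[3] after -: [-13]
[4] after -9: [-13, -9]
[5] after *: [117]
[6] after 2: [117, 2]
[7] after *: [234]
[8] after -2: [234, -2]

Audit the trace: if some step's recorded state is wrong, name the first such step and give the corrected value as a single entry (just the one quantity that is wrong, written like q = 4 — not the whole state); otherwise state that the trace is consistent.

Recomputing the run from the initial state:
step 1: [-5]
step 2: [-5, 9]
step 3: [-14]
step 4: [-14, -9]
step 5: [126]
step 6: [126, 2]
step 7: [252]
step 8: [252, -2]
The first disagreement with the trace is at step 3, where the value should be top = -14.

step 3, top = -14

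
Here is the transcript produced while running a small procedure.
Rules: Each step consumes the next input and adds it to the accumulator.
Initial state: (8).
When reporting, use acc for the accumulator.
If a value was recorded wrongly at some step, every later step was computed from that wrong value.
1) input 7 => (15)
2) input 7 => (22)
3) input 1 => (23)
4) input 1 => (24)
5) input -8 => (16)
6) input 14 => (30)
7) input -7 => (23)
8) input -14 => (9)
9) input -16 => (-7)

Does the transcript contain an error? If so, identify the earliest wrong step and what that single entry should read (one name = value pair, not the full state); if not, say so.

no error

1. acc = 8 + 7 = 15 (no discrepancy)
2. acc = 15 + 7 = 22 (same as recorded)
3. acc = 22 + 1 = 23 (no discrepancy)
4. acc = 23 + 1 = 24 (matches)
5. acc = 24 + -8 = 16 (exactly as logged)
6. acc = 16 + 14 = 30 (confirmed correct)
7. acc = 30 + -7 = 23 (agrees with the transcript)
8. acc = 23 + -14 = 9 (matches)
9. acc = 9 + -16 = -7 (verified)
No step deviates from the rules.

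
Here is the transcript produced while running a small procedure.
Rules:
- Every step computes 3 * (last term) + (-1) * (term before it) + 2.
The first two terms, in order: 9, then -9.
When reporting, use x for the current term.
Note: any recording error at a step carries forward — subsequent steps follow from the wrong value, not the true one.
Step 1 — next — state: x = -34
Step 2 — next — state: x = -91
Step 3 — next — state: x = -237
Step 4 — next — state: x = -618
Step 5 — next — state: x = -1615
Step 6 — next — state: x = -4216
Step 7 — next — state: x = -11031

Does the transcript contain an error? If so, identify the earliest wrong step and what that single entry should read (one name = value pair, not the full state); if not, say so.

step 6, x = -4225

step 1: x = 3*(-9) + (-1)*(9) + (2) = -34 -> checks out
step 2: x = 3*(-34) + (-1)*(-9) + (2) = -91 -> in agreement
step 3: x = 3*(-91) + (-1)*(-34) + (2) = -237 -> confirmed correct
step 4: x = 3*(-237) + (-1)*(-91) + (2) = -618 -> verified
step 5: x = 3*(-618) + (-1)*(-237) + (2) = -1615 -> confirmed correct
step 6: x = 3*(-1615) + (-1)*(-618) + (2) = -4225 -> first mismatch against the transcript
The audit stops at step 6: the recorded entry is wrong and should be x = -4225.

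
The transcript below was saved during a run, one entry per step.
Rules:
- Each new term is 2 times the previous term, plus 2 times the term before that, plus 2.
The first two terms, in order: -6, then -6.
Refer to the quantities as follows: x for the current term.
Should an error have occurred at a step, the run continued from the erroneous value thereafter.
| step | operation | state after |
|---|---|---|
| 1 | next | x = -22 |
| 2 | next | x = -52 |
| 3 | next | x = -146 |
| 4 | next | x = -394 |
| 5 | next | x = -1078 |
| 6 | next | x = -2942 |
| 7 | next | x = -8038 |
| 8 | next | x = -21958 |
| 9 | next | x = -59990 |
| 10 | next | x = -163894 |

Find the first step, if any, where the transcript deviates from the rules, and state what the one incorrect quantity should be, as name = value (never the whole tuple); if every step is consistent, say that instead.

Step 1: x = 2*(-6) + (2)*(-6) + (2) = -22 — checks out.
Step 2: x = 2*(-22) + (2)*(-6) + (2) = -54 — the recorded entry deviates here.
So the first discrepancy is step 2, where the right value is x = -54.

step 2, x = -54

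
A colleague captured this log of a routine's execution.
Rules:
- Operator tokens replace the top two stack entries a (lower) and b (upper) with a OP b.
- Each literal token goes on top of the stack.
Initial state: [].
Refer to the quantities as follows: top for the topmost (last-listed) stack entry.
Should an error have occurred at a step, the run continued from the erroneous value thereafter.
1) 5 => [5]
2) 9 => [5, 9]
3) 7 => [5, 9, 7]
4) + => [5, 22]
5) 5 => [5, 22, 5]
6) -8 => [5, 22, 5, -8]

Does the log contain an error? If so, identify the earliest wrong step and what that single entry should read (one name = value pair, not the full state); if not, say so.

step 4, top = 16

1. push 5: top = 5 (in agreement)
2. push 9: top = 9 (exactly as logged)
3. push 7: top = 7 (consistent with the log)
4. 9 + 7 = 16 (not what was recorded)
Conclusion: step 4 carries the first error; the entry should be top = 16.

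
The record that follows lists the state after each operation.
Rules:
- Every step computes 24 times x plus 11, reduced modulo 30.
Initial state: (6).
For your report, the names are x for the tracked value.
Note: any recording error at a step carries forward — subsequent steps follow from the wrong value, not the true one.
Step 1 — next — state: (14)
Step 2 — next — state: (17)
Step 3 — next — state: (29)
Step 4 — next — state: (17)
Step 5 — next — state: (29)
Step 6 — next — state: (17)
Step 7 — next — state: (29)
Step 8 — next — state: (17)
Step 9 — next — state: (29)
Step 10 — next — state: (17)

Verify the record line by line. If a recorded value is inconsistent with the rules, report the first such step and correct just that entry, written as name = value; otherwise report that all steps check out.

step 1, x = 5

Recomputing the run from the initial state:
step 1: x = 5
step 2: x = 11
step 3: x = 5
step 4: x = 11
step 5: x = 5
step 6: x = 11
step 7: x = 5
step 8: x = 11
step 9: x = 5
step 10: x = 11
The first disagreement with the record is at step 1, where the value should be x = 5.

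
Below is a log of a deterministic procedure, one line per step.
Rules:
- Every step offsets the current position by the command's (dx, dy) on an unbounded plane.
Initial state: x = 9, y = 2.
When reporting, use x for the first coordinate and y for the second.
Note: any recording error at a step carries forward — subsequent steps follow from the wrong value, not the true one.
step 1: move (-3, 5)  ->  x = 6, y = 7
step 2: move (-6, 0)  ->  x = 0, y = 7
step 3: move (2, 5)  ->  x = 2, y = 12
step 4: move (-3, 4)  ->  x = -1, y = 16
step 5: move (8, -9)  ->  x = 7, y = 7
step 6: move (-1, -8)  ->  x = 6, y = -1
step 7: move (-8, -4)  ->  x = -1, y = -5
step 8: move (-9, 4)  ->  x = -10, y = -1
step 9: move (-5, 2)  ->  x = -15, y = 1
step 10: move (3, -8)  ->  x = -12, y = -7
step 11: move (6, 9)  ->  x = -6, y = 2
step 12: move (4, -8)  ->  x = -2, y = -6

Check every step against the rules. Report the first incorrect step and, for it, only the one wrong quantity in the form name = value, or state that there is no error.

step 7, x = -2

step 1: x = 9 + (-3) = 6, y = 2 + (5) = 7 -> no discrepancy
step 2: x = 6 + (-6) = 0, y = 7 + (0) = 7 -> checks out
step 3: x = 0 + (2) = 2, y = 7 + (5) = 12 -> confirmed correct
step 4: x = 2 + (-3) = -1, y = 12 + (4) = 16 -> in agreement
step 5: x = -1 + (8) = 7, y = 16 + (-9) = 7 -> verified
step 6: x = 7 + (-1) = 6, y = 7 + (-8) = -1 -> no discrepancy
step 7: x = 6 + (-8) = -2, y = -1 + (-4) = -5 -> a discrepancy with the log
First deviation found at step 7; the corrected entry is x = -2.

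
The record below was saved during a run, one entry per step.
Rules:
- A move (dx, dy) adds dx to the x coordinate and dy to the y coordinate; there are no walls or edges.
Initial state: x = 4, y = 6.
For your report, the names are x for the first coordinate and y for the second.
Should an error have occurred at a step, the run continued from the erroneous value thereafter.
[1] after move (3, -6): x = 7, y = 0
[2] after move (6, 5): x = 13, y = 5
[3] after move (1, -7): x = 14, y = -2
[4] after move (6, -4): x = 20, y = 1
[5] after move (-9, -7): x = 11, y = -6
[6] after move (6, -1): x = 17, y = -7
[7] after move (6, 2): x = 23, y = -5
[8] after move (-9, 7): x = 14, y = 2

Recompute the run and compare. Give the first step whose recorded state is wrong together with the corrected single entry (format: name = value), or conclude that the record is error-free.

Recomputing the run from the initial state:
step 1: x = 7, y = 0
step 2: x = 13, y = 5
step 3: x = 14, y = -2
step 4: x = 20, y = -6
step 5: x = 11, y = -13
step 6: x = 17, y = -14
step 7: x = 23, y = -12
step 8: x = 14, y = -5
The first disagreement with the record is at step 4, where the value should be y = -6.

step 4, y = -6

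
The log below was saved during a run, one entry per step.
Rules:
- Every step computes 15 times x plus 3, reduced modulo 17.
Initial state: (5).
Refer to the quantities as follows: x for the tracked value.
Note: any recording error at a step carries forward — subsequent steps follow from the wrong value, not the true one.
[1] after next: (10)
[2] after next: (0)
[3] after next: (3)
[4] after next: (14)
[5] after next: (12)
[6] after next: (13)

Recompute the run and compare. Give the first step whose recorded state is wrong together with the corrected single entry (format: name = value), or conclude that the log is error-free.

Recomputing the run from the initial state:
step 1: x = 10
step 2: x = 0
step 3: x = 3
step 4: x = 14
step 5: x = 9
step 6: x = 2
The first disagreement with the log is at step 5, where the value should be x = 9.

step 5, x = 9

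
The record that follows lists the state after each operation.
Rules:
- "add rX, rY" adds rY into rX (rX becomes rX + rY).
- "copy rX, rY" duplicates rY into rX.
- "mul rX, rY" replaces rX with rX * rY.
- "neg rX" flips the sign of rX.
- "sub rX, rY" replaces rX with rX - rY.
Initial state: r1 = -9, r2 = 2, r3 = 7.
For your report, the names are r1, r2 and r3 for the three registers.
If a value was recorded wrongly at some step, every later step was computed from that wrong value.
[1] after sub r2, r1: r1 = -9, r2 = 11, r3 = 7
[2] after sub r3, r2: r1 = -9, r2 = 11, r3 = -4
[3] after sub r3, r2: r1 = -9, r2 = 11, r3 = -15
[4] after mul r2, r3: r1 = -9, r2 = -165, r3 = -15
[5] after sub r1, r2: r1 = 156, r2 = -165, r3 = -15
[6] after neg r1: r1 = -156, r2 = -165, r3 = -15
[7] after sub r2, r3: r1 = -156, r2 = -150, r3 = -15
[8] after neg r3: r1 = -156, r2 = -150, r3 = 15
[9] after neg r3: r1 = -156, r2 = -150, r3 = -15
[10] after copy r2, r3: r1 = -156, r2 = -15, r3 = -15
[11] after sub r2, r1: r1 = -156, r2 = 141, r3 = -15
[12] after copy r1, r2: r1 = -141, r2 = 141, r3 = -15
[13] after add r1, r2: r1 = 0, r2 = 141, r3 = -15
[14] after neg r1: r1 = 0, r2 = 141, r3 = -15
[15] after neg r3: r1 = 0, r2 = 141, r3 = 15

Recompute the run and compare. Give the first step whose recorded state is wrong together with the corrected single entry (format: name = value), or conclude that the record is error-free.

step 12, r1 = 141

1. r2 = 2 - -9 = 11 (same as recorded)
2. r3 = 7 - 11 = -4 (verified)
3. r3 = -4 - 11 = -15 (confirmed correct)
4. r2 = 11 * -15 = -165 (agrees with the record)
5. r1 = -9 - -165 = 156 (same as recorded)
6. r1 = -(156) = -156 (verified)
7. r2 = -165 - -15 = -150 (same as recorded)
8. r3 = -(-15) = 15 (in agreement)
9. r3 = -(15) = -15 (verified)
10. r2 = -15 (in agreement)
11. r2 = -15 - -156 = 141 (matches)
12. r1 = 141 (a discrepancy with the record)
First deviation found at step 12; the corrected entry is r1 = 141.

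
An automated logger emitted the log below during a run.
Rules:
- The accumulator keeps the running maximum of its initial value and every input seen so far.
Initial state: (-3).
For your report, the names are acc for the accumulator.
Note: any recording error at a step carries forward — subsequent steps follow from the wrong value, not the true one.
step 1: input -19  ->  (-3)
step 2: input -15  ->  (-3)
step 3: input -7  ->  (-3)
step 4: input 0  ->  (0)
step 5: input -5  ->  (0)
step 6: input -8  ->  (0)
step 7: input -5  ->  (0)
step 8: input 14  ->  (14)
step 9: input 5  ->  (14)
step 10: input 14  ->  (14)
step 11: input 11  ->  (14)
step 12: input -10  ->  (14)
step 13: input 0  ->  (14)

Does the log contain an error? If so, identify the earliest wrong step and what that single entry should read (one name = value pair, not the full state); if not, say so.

no error

1. acc = max(-3, -19) = -3 (confirmed correct)
2. acc = max(-3, -15) = -3 (matches)
3. acc = max(-3, -7) = -3 (consistent with the log)
4. acc = max(-3, 0) = 0 (in agreement)
5. acc = max(0, -5) = 0 (same as recorded)
6. acc = max(0, -8) = 0 (verified)
7. acc = max(0, -5) = 0 (exactly as logged)
8. acc = max(0, 14) = 14 (verified)
9. acc = max(14, 5) = 14 (matches)
10. acc = max(14, 14) = 14 (verified)
11. acc = max(14, 11) = 14 (matches)
12. acc = max(14, -10) = 14 (same as recorded)
13. acc = max(14, 0) = 14 (checks out)
All steps check out; nothing to correct.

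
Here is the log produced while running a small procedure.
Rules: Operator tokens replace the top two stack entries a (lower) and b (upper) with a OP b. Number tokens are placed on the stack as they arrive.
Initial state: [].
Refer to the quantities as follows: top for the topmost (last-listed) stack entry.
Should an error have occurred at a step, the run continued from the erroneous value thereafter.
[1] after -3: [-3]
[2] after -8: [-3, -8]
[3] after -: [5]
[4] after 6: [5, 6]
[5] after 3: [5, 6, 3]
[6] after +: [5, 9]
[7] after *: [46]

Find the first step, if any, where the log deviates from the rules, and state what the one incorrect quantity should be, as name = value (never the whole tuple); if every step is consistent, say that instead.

step 7, top = 45

1. push -3: top = -3 (verified)
2. push -8: top = -8 (same as recorded)
3. -3 - -8 = 5 (confirmed correct)
4. push 6: top = 6 (exactly as logged)
5. push 3: top = 3 (matches)
6. 6 + 3 = 9 (checks out)
7. 5 * 9 = 45 (this is not what the log shows)
First deviation found at step 7; the corrected entry is top = 45.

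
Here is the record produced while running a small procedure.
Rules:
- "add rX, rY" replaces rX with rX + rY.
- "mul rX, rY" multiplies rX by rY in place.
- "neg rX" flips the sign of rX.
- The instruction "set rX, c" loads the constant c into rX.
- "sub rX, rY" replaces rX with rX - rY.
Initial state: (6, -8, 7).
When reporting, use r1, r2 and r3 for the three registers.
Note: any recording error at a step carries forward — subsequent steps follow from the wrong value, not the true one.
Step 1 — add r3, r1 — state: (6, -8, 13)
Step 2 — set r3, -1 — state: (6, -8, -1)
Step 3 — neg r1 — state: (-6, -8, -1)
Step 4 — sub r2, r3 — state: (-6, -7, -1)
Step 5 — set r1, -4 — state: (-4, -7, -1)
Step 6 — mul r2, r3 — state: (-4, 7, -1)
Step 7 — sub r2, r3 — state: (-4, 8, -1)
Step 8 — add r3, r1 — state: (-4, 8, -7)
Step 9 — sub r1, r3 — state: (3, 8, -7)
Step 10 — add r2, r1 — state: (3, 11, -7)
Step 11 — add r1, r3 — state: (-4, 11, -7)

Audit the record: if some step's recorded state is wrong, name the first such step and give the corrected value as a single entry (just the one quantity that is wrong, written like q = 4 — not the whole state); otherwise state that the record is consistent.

step 8, r3 = -5

Recomputing the run from the initial state:
step 1: r1 = 6, r2 = -8, r3 = 13
step 2: r1 = 6, r2 = -8, r3 = -1
step 3: r1 = -6, r2 = -8, r3 = -1
step 4: r1 = -6, r2 = -7, r3 = -1
step 5: r1 = -4, r2 = -7, r3 = -1
step 6: r1 = -4, r2 = 7, r3 = -1
step 7: r1 = -4, r2 = 8, r3 = -1
step 8: r1 = -4, r2 = 8, r3 = -5
step 9: r1 = 1, r2 = 8, r3 = -5
step 10: r1 = 1, r2 = 9, r3 = -5
step 11: r1 = -4, r2 = 9, r3 = -5
The first disagreement with the record is at step 8, where the value should be r3 = -5.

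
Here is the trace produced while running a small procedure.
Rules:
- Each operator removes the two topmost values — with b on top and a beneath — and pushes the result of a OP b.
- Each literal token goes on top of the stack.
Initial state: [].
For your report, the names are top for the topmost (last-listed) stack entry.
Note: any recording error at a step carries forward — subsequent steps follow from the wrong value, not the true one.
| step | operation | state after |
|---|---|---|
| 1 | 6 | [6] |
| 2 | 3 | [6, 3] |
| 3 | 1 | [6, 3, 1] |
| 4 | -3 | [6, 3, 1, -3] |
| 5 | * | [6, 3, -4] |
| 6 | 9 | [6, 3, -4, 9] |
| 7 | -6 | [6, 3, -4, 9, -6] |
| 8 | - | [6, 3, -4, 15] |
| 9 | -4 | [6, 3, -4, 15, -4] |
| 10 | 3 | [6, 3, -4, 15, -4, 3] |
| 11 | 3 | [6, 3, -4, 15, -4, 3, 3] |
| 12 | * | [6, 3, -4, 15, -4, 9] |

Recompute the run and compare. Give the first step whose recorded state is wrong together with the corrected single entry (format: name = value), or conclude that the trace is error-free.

step 5, top = -3

1. push 6: top = 6 (exactly as logged)
2. push 3: top = 3 (verified)
3. push 1: top = 1 (agrees with the trace)
4. push -3: top = -3 (exactly as logged)
5. 1 * -3 = -3 (not what was recorded)
First deviation found at step 5; the corrected entry is top = -3.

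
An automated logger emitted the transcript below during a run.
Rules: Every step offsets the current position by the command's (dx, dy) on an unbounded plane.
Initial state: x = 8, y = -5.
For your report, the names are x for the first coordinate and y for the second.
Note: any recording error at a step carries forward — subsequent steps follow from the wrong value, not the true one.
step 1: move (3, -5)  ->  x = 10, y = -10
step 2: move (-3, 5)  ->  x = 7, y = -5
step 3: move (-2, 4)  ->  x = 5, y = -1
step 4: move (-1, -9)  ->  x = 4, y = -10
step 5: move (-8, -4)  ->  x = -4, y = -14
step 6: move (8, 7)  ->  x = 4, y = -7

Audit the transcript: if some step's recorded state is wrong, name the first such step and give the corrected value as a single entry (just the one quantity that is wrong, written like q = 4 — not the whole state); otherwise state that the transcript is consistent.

step 1: x = 8 + (3) = 11, y = -5 + (-5) = -10 -> the entry is off here
That makes step 1 the first incorrect line — x = 11 is what it should show.

step 1, x = 11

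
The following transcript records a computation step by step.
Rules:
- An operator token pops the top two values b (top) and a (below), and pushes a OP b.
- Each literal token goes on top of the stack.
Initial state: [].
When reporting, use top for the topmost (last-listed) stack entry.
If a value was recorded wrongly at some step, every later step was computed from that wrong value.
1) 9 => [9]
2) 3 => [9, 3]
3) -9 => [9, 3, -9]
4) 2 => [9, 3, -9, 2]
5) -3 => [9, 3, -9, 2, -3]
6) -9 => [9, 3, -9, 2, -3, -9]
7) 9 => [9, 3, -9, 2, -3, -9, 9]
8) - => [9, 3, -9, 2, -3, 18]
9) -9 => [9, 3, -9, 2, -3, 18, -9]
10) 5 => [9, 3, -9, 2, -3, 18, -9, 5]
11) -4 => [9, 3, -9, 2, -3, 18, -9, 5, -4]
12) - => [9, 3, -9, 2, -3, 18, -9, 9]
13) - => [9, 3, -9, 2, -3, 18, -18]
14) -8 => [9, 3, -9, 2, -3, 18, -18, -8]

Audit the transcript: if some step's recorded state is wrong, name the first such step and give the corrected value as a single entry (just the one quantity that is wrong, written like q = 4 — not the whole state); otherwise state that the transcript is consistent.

Step 1: push 9: top = 9 — exactly as logged.
Step 2: push 3: top = 3 — exactly as logged.
Step 3: push -9: top = -9 — checks out.
Step 4: push 2: top = 2 — same as recorded.
Step 5: push -3: top = -3 — checks out.
Step 6: push -9: top = -9 — no discrepancy.
Step 7: push 9: top = 9 — exactly as logged.
Step 8: -9 - 9 = -18 — the transcript has a different value.
First incorrect step: 8; the correct value is top = -18.

step 8, top = -18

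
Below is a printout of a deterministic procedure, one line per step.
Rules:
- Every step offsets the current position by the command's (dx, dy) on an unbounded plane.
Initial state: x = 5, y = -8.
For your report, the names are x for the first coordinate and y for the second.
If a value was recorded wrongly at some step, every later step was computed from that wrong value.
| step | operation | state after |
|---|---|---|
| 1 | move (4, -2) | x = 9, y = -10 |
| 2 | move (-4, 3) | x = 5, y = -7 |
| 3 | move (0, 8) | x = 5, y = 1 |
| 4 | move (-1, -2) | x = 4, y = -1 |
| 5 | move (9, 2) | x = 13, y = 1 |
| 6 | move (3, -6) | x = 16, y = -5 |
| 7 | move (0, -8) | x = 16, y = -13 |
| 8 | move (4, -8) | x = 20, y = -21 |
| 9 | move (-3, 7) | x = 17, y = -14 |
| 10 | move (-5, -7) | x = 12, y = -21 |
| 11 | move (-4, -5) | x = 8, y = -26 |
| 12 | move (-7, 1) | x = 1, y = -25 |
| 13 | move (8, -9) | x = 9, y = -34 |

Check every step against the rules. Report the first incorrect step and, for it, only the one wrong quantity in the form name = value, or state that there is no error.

Recomputing the run from the initial state:
step 1: x = 9, y = -10
step 2: x = 5, y = -7
step 3: x = 5, y = 1
step 4: x = 4, y = -1
step 5: x = 13, y = 1
step 6: x = 16, y = -5
step 7: x = 16, y = -13
step 8: x = 20, y = -21
step 9: x = 17, y = -14
step 10: x = 12, y = -21
step 11: x = 8, y = -26
step 12: x = 1, y = -25
step 13: x = 9, y = -34
This matches the printout at every step.

no error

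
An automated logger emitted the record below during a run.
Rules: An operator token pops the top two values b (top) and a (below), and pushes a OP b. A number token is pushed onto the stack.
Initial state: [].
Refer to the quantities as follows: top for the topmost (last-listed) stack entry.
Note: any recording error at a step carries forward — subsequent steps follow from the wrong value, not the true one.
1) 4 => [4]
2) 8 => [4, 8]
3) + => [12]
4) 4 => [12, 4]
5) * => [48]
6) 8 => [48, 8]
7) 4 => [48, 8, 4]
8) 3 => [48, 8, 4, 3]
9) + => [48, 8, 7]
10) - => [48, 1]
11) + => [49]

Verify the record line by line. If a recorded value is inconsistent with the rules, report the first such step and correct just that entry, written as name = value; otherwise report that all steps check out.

no error

1. push 4: top = 4 (matches)
2. push 8: top = 8 (consistent with the record)
3. 4 + 8 = 12 (in agreement)
4. push 4: top = 4 (confirmed correct)
5. 12 * 4 = 48 (no discrepancy)
6. push 8: top = 8 (in agreement)
7. push 4: top = 4 (no discrepancy)
8. push 3: top = 3 (matches)
9. 4 + 3 = 7 (matches)
10. 8 - 7 = 1 (exactly as logged)
11. 48 + 1 = 49 (same as recorded)
The whole run recomputes cleanly — no discrepancies.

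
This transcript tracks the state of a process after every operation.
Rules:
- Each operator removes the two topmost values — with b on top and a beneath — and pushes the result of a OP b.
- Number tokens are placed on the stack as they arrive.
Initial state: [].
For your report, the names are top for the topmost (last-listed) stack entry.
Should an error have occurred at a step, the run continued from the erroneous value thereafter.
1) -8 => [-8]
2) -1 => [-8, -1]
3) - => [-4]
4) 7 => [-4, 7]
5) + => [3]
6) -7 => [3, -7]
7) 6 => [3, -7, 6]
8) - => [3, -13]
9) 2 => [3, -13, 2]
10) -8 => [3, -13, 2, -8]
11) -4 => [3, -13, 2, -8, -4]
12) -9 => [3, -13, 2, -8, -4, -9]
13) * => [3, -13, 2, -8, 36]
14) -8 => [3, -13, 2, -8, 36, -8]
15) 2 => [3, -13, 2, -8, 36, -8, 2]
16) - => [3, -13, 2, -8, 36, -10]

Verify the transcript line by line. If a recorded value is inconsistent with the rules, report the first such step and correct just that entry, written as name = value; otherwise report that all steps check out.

Step 1: push -8: top = -8 — consistent with the transcript.
Step 2: push -1: top = -1 — checks out.
Step 3: -8 - -1 = -7 — a discrepancy with the transcript.
That makes step 3 the first incorrect line — top = -7 is what it should show.

step 3, top = -7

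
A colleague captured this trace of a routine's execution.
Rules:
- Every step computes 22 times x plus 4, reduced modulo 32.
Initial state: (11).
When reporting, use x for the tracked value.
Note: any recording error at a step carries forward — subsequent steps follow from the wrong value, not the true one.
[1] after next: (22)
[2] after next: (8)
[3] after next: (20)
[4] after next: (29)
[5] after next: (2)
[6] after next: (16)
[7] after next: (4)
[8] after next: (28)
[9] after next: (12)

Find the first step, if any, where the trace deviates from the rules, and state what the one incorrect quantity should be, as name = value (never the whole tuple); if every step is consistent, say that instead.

Step 1: x = (22*11 + 4) mod 32 = 22 — consistent with the trace.
Step 2: x = (22*22 + 4) mod 32 = 8 — exactly as logged.
Step 3: x = (22*8 + 4) mod 32 = 20 — matches.
Step 4: x = (22*20 + 4) mod 32 = 28 — this is not what the trace shows.
The audit stops at step 4: the recorded entry is wrong and should be x = 28.

step 4, x = 28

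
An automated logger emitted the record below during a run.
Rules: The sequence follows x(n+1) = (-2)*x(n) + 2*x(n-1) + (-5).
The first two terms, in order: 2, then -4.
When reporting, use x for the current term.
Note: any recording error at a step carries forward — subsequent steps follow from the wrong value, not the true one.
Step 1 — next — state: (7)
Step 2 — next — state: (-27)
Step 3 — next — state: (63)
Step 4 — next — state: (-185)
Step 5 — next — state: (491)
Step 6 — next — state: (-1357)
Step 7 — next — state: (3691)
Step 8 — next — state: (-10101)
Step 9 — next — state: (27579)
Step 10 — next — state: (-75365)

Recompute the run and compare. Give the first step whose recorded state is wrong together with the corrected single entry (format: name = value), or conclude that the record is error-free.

Recomputing the run from the initial state:
step 1: x = 7
step 2: x = -27
step 3: x = 63
step 4: x = -185
step 5: x = 491
step 6: x = -1357
step 7: x = 3691
step 8: x = -10101
step 9: x = 27579
step 10: x = -75365
This matches the record at every step.

no error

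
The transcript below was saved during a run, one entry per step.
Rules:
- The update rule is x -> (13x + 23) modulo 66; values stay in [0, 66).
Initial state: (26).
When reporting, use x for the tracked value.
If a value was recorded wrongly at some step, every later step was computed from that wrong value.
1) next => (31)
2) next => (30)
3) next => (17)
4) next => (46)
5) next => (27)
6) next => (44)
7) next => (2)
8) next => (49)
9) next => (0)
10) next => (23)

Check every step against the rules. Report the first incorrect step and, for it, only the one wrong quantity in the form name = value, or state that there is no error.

Step 1: x = (13*26 + 23) mod 66 = 31 — confirmed correct.
Step 2: x = (13*31 + 23) mod 66 = 30 — same as recorded.
Step 3: x = (13*30 + 23) mod 66 = 17 — in agreement.
Step 4: x = (13*17 + 23) mod 66 = 46 — exactly as logged.
Step 5: x = (13*46 + 23) mod 66 = 27 — matches.
Step 6: x = (13*27 + 23) mod 66 = 44 — exactly as logged.
Step 7: x = (13*44 + 23) mod 66 = 1 — not what was recorded.
The audit stops at step 7: the recorded entry is wrong and should be x = 1.

step 7, x = 1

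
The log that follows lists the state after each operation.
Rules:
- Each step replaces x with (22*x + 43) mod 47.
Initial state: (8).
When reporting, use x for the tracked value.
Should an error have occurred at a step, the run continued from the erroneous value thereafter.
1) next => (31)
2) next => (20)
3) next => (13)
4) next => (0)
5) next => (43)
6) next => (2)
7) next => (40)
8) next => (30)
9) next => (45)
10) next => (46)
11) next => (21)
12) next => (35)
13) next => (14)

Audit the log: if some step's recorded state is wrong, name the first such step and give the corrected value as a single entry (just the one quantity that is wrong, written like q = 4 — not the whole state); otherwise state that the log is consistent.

Step 1: x = (22*8 + 43) mod 47 = 31 — matches.
Step 2: x = (22*31 + 43) mod 47 = 20 — verified.
Step 3: x = (22*20 + 43) mod 47 = 13 — consistent with the log.
Step 4: x = (22*13 + 43) mod 47 = 0 — verified.
Step 5: x = (22*0 + 43) mod 47 = 43 — consistent with the log.
Step 6: x = (22*43 + 43) mod 47 = 2 — confirmed correct.
Step 7: x = (22*2 + 43) mod 47 = 40 — checks out.
Step 8: x = (22*40 + 43) mod 47 = 30 — matches.
Step 9: x = (22*30 + 43) mod 47 = 45 — exactly as logged.
Step 10: x = (22*45 + 43) mod 47 = 46 — checks out.
Step 11: x = (22*46 + 43) mod 47 = 21 — confirmed correct.
Step 12: x = (22*21 + 43) mod 47 = 35 — verified.
Step 13: x = (22*35 + 43) mod 47 = 14 — consistent with the log.
No step deviates from the rules.

no error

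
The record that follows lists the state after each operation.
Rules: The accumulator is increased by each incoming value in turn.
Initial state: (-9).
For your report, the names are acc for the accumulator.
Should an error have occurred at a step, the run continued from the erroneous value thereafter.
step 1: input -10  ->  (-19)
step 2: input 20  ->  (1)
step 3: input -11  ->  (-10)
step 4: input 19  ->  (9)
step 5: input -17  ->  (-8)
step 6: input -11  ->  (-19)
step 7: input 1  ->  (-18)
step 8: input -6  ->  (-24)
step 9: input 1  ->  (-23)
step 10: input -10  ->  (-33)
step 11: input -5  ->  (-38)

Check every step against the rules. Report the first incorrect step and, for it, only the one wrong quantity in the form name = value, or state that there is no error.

no error

1. acc = -9 + -10 = -19 (confirmed correct)
2. acc = -19 + 20 = 1 (consistent with the record)
3. acc = 1 + -11 = -10 (checks out)
4. acc = -10 + 19 = 9 (matches)
5. acc = 9 + -17 = -8 (verified)
6. acc = -8 + -11 = -19 (agrees with the record)
7. acc = -19 + 1 = -18 (in agreement)
8. acc = -18 + -6 = -24 (exactly as logged)
9. acc = -24 + 1 = -23 (no discrepancy)
10. acc = -23 + -10 = -33 (agrees with the record)
11. acc = -33 + -5 = -38 (matches)
The recomputation confirms every line.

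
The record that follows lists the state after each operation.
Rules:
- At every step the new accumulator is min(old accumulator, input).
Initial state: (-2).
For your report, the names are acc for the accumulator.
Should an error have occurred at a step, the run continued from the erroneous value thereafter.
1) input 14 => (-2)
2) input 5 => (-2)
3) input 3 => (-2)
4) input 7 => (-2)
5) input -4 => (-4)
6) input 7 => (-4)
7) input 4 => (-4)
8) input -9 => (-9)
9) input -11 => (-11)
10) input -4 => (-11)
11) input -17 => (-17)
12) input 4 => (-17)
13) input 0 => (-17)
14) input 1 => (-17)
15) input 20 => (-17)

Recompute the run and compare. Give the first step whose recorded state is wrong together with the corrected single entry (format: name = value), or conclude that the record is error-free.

no error

Recomputing the run from the initial state:
step 1: acc = -2
step 2: acc = -2
step 3: acc = -2
step 4: acc = -2
step 5: acc = -4
step 6: acc = -4
step 7: acc = -4
step 8: acc = -9
step 9: acc = -11
step 10: acc = -11
step 11: acc = -17
step 12: acc = -17
step 13: acc = -17
step 14: acc = -17
step 15: acc = -17
This matches the record at every step.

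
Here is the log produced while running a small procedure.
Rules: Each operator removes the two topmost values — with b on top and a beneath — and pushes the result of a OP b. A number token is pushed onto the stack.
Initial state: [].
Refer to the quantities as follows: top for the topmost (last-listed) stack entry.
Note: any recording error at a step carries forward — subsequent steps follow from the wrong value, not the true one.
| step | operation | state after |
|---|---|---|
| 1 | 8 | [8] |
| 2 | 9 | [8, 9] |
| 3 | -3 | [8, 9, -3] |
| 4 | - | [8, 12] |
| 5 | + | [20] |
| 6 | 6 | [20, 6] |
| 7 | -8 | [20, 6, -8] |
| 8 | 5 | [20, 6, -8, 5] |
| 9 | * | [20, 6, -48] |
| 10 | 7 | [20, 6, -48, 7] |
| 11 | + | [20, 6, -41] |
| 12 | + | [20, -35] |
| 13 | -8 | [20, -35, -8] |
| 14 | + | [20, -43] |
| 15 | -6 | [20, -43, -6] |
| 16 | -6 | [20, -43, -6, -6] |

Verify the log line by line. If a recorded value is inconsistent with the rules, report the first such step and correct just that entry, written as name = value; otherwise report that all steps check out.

step 1: push 8: top = 8 -> agrees with the log
step 2: push 9: top = 9 -> same as recorded
step 3: push -3: top = -3 -> agrees with the log
step 4: 9 - -3 = 12 -> consistent with the log
step 5: 8 + 12 = 20 -> same as recorded
step 6: push 6: top = 6 -> agrees with the log
step 7: push -8: top = -8 -> matches
step 8: push 5: top = 5 -> confirmed correct
step 9: -8 * 5 = -40 -> first mismatch against the log
First deviation found at step 9; the corrected entry is top = -40.

step 9, top = -40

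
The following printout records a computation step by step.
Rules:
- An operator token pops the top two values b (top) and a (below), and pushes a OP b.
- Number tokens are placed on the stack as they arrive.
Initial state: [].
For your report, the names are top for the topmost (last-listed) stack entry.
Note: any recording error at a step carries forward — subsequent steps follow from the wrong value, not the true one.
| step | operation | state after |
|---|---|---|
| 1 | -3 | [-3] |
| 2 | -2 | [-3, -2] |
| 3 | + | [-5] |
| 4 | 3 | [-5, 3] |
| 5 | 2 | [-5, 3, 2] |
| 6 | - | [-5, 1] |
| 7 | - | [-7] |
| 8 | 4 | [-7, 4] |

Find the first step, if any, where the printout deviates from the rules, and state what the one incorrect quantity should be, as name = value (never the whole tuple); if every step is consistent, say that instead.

step 7, top = -6

Recomputing the run from the initial state:
step 1: [-3]
step 2: [-3, -2]
step 3: [-5]
step 4: [-5, 3]
step 5: [-5, 3, 2]
step 6: [-5, 1]
step 7: [-6]
step 8: [-6, 4]
The first disagreement with the printout is at step 7, where the value should be top = -6.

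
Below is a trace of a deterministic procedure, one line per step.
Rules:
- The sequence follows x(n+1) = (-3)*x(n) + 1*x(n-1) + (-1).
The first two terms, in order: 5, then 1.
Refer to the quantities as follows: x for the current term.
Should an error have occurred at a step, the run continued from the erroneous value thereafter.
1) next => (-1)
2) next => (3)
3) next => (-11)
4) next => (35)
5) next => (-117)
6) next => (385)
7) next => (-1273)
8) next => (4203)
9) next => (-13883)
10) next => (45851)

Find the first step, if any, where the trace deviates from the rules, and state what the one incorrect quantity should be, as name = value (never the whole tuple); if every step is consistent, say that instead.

step 1: x = -3*(1) + (1)*(5) + (-1) = 1 -> the trace has a different value
First incorrect step: 1; the correct value is x = 1.

step 1, x = 1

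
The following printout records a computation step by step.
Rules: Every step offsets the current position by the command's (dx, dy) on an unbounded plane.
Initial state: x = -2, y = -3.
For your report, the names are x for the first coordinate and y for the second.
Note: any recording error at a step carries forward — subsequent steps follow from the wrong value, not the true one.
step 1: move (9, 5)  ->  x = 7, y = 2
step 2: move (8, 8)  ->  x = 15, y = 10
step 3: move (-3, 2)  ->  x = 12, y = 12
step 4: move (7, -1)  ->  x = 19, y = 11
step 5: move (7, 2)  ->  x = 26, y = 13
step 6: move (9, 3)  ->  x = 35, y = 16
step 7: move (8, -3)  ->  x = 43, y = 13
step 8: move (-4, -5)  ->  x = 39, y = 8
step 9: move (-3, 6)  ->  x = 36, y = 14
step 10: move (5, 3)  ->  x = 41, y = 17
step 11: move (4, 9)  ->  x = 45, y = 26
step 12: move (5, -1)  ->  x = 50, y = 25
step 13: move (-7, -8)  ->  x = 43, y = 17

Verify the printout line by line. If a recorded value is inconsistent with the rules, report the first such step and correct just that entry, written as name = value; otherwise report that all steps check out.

Recomputing the run from the initial state:
step 1: x = 7, y = 2
step 2: x = 15, y = 10
step 3: x = 12, y = 12
step 4: x = 19, y = 11
step 5: x = 26, y = 13
step 6: x = 35, y = 16
step 7: x = 43, y = 13
step 8: x = 39, y = 8
step 9: x = 36, y = 14
step 10: x = 41, y = 17
step 11: x = 45, y = 26
step 12: x = 50, y = 25
step 13: x = 43, y = 17
This matches the printout at every step.

no error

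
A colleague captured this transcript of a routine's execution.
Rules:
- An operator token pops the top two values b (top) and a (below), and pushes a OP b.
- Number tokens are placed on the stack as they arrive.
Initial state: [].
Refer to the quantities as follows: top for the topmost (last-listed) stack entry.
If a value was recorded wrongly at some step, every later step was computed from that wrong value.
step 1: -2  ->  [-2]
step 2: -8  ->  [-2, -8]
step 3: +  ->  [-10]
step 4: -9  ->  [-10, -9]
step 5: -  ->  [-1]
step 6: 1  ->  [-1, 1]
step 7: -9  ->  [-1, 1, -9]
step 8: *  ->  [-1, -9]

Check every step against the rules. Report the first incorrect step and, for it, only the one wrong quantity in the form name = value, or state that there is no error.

no error

Recomputing the run from the initial state:
step 1: [-2]
step 2: [-2, -8]
step 3: [-10]
step 4: [-10, -9]
step 5: [-1]
step 6: [-1, 1]
step 7: [-1, 1, -9]
step 8: [-1, -9]
This matches the transcript at every step.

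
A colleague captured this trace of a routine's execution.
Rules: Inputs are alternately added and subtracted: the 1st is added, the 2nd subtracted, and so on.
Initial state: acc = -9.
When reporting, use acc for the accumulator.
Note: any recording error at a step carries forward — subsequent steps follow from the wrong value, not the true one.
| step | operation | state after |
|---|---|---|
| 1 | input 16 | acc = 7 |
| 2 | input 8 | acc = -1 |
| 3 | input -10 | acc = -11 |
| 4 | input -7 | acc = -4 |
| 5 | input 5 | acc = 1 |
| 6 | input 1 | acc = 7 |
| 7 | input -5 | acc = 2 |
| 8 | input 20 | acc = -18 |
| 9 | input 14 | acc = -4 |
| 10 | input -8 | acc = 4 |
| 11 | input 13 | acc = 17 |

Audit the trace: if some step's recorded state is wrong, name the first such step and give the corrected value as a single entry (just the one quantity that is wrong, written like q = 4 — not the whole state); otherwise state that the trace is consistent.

step 6, acc = 0

Step 1: acc = -9 + 16 = 7 — matches.
Step 2: acc = 7 - 8 = -1 — exactly as logged.
Step 3: acc = -1 + -10 = -11 — exactly as logged.
Step 4: acc = -11 - -7 = -4 — matches.
Step 5: acc = -4 + 5 = 1 — exactly as logged.
Step 6: acc = 1 - 1 = 0 — not what was recorded.
That makes step 6 the first incorrect line — acc = 0 is what it should show.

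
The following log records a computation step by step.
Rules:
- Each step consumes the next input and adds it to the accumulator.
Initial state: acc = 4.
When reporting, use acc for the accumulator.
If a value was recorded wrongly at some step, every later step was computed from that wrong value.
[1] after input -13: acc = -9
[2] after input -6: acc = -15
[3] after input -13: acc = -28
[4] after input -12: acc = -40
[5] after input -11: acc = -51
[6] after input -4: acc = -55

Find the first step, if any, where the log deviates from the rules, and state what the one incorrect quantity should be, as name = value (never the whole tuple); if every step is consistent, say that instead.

no error

Recomputing the run from the initial state:
step 1: acc = -9
step 2: acc = -15
step 3: acc = -28
step 4: acc = -40
step 5: acc = -51
step 6: acc = -55
This matches the log at every step.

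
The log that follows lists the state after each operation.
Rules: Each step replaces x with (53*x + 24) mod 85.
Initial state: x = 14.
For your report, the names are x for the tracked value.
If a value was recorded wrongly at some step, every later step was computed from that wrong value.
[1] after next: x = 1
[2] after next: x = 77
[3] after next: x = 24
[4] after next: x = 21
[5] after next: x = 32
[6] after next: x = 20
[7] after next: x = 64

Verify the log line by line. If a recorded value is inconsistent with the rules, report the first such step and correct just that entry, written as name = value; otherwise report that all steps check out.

Step 1: x = (53*14 + 24) mod 85 = 1 — agrees with the log.
Step 2: x = (53*1 + 24) mod 85 = 77 — agrees with the log.
Step 3: x = (53*77 + 24) mod 85 = 25 — the log has a different value.
First deviation found at step 3; the corrected entry is x = 25.

step 3, x = 25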